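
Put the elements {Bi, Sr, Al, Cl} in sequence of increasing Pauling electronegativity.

Al is in period 3, group 13; Cl is in period 3, group 17; Sr is in period 5, group 2; Bi is in period 6, group 15.
Smaller atoms with higher effective nuclear charge are more electronegative.
Here both period and group differ, so the two effects have to be weighed against each other.
Al > Sr: relative to Sr, both the across-period and down-group shifts push Al's electronegativity up.
Bi > Al: the two effects oppose for this pair; the across-period effect wins (2.02 vs 1.61).
Cl > Bi: both effects reinforce here, so Cl is clearly the higher of the two.
For reference (Pauling): Al 1.61, Cl 3.16, Sr 0.95, Bi 2.02.
So from lowest to highest: Sr < Al < Bi < Cl.

Sr, Al, Bi, Cl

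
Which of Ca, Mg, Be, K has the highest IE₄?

Be

The fourth ionization energy removes an electron from the +3 ion. For each element: Ca³⁺ is already 1 electron into the core; Mg³⁺ is already 1 electron into the core; Be³⁺ is already 1 electron into the core; K³⁺ is already 2 electrons into the core.
All of these are removing an electron from a noble-gas core or deeper; the smaller core (lower principal quantum number) is held far more tightly, and within a period the higher nuclear charge binds the same core more tightly.
The numbers (kJ/mol): Ca 6491, Mg 10543, Be 21007, K 5877.
Hence IE_4: K < Ca < Mg < Be.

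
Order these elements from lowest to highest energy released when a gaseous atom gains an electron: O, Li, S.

Electron affinity generally becomes more exothermic across a period toward the halogens and less exothermic down a group.
These span different periods and groups, so the two trends combine.
O > Li: both are in period 2; the period trend gives O the larger value.
S > O: this pair runs against the simple trend — see the exception note.
Note the exception: S has a higher electron affinity than O, contrary to the simple trend — the compact 2p subshell of O repels the added electron more than S's larger 3p does.
Tabulated electron affinity (kJ/mol): Li 60, O 141, S 200.
So from lowest to highest: Li < O < S.

Li, O, S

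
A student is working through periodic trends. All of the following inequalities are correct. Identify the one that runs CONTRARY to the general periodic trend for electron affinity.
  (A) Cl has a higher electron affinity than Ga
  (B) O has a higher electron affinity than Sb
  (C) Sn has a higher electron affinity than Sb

The general trend: electron affinity increases across a period and decreases down a group.
(A) Cl (period 3, group 17) vs Ga (period 4, group 13): the stated order agrees with the simple trend.
(B) O (period 2, group 16) vs Sb (period 5, group 15): the stated order agrees with the simple trend.
(C) Sn (period 5, group 14) vs Sb (period 5, group 15): the stated order contradicts the simple trend.
The exception is (C): adding an electron to Sb's half-filled 5p³ is unfavourable, so Sn has the more exothermic EA.

(C)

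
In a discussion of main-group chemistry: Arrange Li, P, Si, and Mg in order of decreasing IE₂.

Li, P, Si, Mg

IE_2 is the cost of taking one more electron from the +1 cation: Li⁺ is the bare [He] core; P⁺ still has 4 valence electrons; Si⁺ still has 3 valence electrons; Mg⁺ still has 1 valence electron.
Breaking into a closed-shell core is much more expensive than removing a leftover valence electron — Li has the largest IE_2 here.
Valence configurations: P⁺ [Ne]3s²3p², Si⁺ [Ne]3s²3p¹, Mg⁺ [Ne]3s¹.
Approximate IE_2 values (kJ/mol): Li 7298, P 1907, Si 1577, Mg 1451.
So the second ionization energies run Mg < Si < P < Li.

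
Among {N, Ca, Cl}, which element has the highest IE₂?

N

IE_2 is the cost of taking one more electron from the +1 cation: N⁺ still has 4 valence electrons; Ca⁺ still has 1 valence electron; Cl⁺ still has 6 valence electrons.
All are still removing valence electrons, so compare the +1 ions as you would atoms: IE_2 generally rises across a period (higher Z_eff) and falls down a group (larger shell), subject to the usual subshell exceptions.
Valence configurations: N⁺ [He]2s²2p², Ca⁺ [Ar]4s¹, Cl⁺ [Ne]3s²3p⁴.
The numbers (kJ/mol): N 2856, Ca 1145, Cl 2298.
Putting it together, IE_2: Ca < Cl < N.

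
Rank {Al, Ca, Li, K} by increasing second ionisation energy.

Ca, Al, K, Li

The second ionization energy removes an electron from the +1 ion. For each element: Al⁺ still has 2 valence electrons; Ca⁺ still has 1 valence electron; Li⁺ is the bare [He] core; K⁺ is the bare [Ar] core.
Core electrons are held far more tightly than valence electrons, so K and Li top the IE_2 order.
Valence configurations: Al⁺ [Ne]3s², Ca⁺ [Ar]4s¹.
Tabulated IE_2 (kJ/mol): Al 1817, Ca 1145, Li 7298, K 3052.
Overall IE_2 order: Ca < Al < K < Li.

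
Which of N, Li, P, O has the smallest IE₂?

P

After 1 electron has been removed, what remains? N⁺ still has 4 valence electrons; Li⁺ is the bare [He] core; P⁺ still has 4 valence electrons; O⁺ still has 5 valence electrons.
Breaking into a closed-shell core is much more expensive than removing a leftover valence electron — Li has the largest IE_2 here.
Valence configurations: N⁺ [He]2s²2p², P⁺ [Ne]3s²3p², O⁺ [He]2s²2p³.
The numbers (kJ/mol): N 2856, Li 7298, P 1907, O 3388.
So the second ionization energies run P < N < O < Li.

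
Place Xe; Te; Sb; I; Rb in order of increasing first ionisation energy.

Rb, Sb, Te, I, Xe

Rb is in period 5, group 1; Sb is in period 5, group 15; Te is in period 5, group 16; I is in period 5, group 17; Xe is in period 5, group 18.
First ionization energy rises across a period (greater Z_eff holds electrons more tightly) and falls down a group (valence electrons are farther from the nucleus).
All lie in period 5, so first ionization energy increases left to right.
So from lowest to highest: Rb < Sb < Te < I < Xe.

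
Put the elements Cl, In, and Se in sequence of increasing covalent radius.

Cl, Se, In

Cl is in period 3, group 17; Se is in period 4, group 16; In is in period 5, group 13.
Atomic radius shrinks across a period as nuclear charge pulls the same shell inward, and grows down a group as new shells are added.
Neither a single period nor a single group — weigh both effects.
Se > Cl: relative to Cl, both the across-period and down-group shifts push Se's atomic radius up.
In > Se: relative to Se, both the across-period and down-group shifts push In's atomic radius up.
Tabulated atomic radius (pm): Cl 99, Se 116, In 142.
So from smallest to largest: Cl < Se < In.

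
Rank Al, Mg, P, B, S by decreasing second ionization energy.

Consider each +1 ion: Al⁺ still has 2 valence electrons; Mg⁺ still has 1 valence electron; P⁺ still has 4 valence electrons; B⁺ still has 2 valence electrons; S⁺ still has 5 valence electrons.
All are still removing valence electrons, so compare the +1 ions as you would atoms: IE_2 generally rises across a period (higher Z_eff) and falls down a group (larger shell), subject to the usual subshell exceptions.
Valence configurations: Al⁺ [Ne]3s², Mg⁺ [Ne]3s¹, P⁺ [Ne]3s²3p², B⁺ [He]2s², S⁺ [Ne]3s²3p³.
Approximate IE_2 values (kJ/mol): Al 1817, Mg 1451, P 1907, B 2427, S 2252.
Overall IE_2 order: Mg < Al < P < S < B.

B, S, P, Al, Mg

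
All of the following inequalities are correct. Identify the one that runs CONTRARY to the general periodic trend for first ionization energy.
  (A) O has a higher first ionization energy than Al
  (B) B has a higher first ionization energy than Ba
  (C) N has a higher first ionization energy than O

The general trend: first ionization energy increases across a period and decreases down a group.
(A) O (period 2, group 16) vs Al (period 3, group 13): the stated order agrees with the simple trend.
(B) B (period 2, group 13) vs Ba (period 6, group 2): the stated order agrees with the simple trend.
(C) N (period 2, group 15) vs O (period 2, group 16): the stated order contradicts the simple trend.
The exception is (C): pairing an electron in O's 2p⁴ costs repulsion energy, so O ionizes more easily than half-filled N (2p³).

(C)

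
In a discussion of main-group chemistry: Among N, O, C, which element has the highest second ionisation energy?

O

The second ionization energy removes an electron from the +1 ion. For each element: N⁺ still has 4 valence electrons; O⁺ still has 5 valence electrons; C⁺ still has 3 valence electrons.
All are still removing valence electrons, so compare the +1 ions as you would atoms: IE_2 generally rises across a period (higher Z_eff) and falls down a group (larger shell), subject to the usual subshell exceptions.
Valence configurations: N⁺ [He]2s²2p², O⁺ [He]2s²2p³, C⁺ [He]2s²2p¹.
Approximate IE_2 values (kJ/mol): N 2856, O 3388, C 2353.
Hence IE_2: C < N < O.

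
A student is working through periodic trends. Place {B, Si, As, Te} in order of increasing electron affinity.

B < As < Si < Te

Atoms with high Z_eff and room in the valence shell (especially the halogens) have the most exothermic electron affinities.
A diagonal step moves right (one effect) and down (the opposite effect) at once.
As > B: the two effects oppose for this pair; the across-period effect wins (78 vs 27 kJ/mol).
Si > As: the two effects oppose for this pair; the down-group effect wins (134 vs 78 kJ/mol).
Te > Si: the two effects oppose for this pair; the across-period effect wins (190 vs 134 kJ/mol).
For reference (kJ/mol): B 27, Si 134, As 78, Te 190.
So from lowest to highest: B < As < Si < Te.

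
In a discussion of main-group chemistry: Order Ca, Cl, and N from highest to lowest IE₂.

N, Cl, Ca

The second ionization energy removes an electron from the +1 ion. For each element: Ca⁺ still has 1 valence electron; Cl⁺ still has 6 valence electrons; N⁺ still has 4 valence electrons.
All are still removing valence electrons, so compare the +1 ions as you would atoms: IE_2 generally rises across a period (higher Z_eff) and falls down a group (larger shell), subject to the usual subshell exceptions.
Valence configurations: Ca⁺ [Ar]4s¹, Cl⁺ [Ne]3s²3p⁴, N⁺ [He]2s²2p².
Approximate IE_2 values (kJ/mol): Ca 1145, Cl 2298, N 2856.
Overall IE_2 order: Ca < Cl < N.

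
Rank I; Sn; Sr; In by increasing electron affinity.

Sr < In < Sn < I

Sr is in period 5, group 2; In is in period 5, group 13; Sn is in period 5, group 14; I is in period 5, group 17.
Adding an electron releases more energy for atoms nearer the top right (short of the noble gases).
All lie in period 5, so electron affinity increases left to right.
So from lowest to highest: Sr < In < Sn < I.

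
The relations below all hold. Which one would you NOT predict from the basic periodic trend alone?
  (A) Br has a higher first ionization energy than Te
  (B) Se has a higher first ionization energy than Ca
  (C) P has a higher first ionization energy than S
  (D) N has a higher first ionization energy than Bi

The general trend: first ionization energy increases across a period and decreases down a group.
(A) Br (period 4, group 17) vs Te (period 5, group 16): the stated order agrees with the simple trend.
(B) Se (period 4, group 16) vs Ca (period 4, group 2): the stated order agrees with the simple trend.
(C) P (period 3, group 15) vs S (period 3, group 16): the stated order contradicts the simple trend.
(D) N (period 2, group 15) vs Bi (period 6, group 15): the stated order agrees with the simple trend.
The exception is (C): S (3p⁴) ionizes more easily than half-filled P (3p³) because the paired 3p electron in S is pushed out by e⁻–e⁻ repulsion.

(C)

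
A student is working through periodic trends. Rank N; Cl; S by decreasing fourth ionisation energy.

N, Cl, S

The fourth ionization energy removes an electron from the +3 ion. For each element: N³⁺ still has 2 valence electrons; Cl³⁺ still has 4 valence electrons; S³⁺ still has 3 valence electrons.
All are still removing valence electrons, so compare the +3 ions as you would atoms: IE_4 generally rises across a period (higher Z_eff) and falls down a group (larger shell), subject to the usual subshell exceptions.
Valence configurations: N³⁺ [He]2s², Cl³⁺ [Ne]3s²3p², S³⁺ [Ne]3s²3p¹.
Approximate IE_4 values (kJ/mol): N 7475, Cl 5159, S 4556.
So the fourth ionization energies run S < Cl < N.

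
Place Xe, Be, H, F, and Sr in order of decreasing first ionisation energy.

F > H > Xe > Be > Sr

H is in period 1, group 1; Be is in period 2, group 2; F is in period 2, group 17; Sr is in period 5, group 2; Xe is in period 5, group 18.
First ionization energy rises across a period (greater Z_eff holds electrons more tightly) and falls down a group (valence electrons are farther from the nucleus).
These span different periods and groups, so the two trends combine.
Be > Sr: they share group 2; the group trend gives Be the larger value.
Xe > Be: the two effects oppose for this pair; the across-period effect wins (1170 vs 900 kJ/mol).
H > Xe: the two effects oppose for this pair; the down-group effect wins (1312 vs 1170 kJ/mol).
F > H: period and group pull opposite ways; the across-period shift dominates (1681 vs 1312 kJ/mol).
Tabulated first ionization energy (kJ/mol): H 1312, Be 900, F 1681, Sr 550, Xe 1170.
So from highest to lowest: F > H > Xe > Be > Sr.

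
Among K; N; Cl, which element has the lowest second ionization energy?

Cl

After 1 electron has been removed, what remains? K⁺ is the bare [Ar] core; N⁺ still has 4 valence electrons; Cl⁺ still has 6 valence electrons.
Core electrons are held far more tightly than valence electrons, so K tops the IE_2 order.
Valence configurations: N⁺ [He]2s²2p², Cl⁺ [Ne]3s²3p⁴.
The numbers (kJ/mol): K 3052, N 2856, Cl 2298.
Putting it together, IE_2: Cl < N < K.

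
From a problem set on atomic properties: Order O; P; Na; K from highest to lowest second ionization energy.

The second ionization energy removes an electron from the +1 ion. For each element: O⁺ still has 5 valence electrons; P⁺ still has 4 valence electrons; Na⁺ is the bare [Ne] core; K⁺ is the bare [Ar] core.
Usually core removal costs more than valence removal, but here the competition is close: a tightly held n=2 valence electron can cost more to remove than an n=3 core electron, so the actual values have to decide it.
Valence configurations: O⁺ [He]2s²2p³, P⁺ [Ne]3s²3p².
The numbers (kJ/mol): O 3388, P 1907, Na 4562, K 3052.
So the second ionization energies run P < K < O < Na.

Na, O, K, P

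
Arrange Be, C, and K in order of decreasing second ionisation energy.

Consider each +1 ion: Be⁺ still has 1 valence electron; C⁺ still has 3 valence electrons; K⁺ is the bare [Ar] core.
Breaking into a closed-shell core is much more expensive than removing a leftover valence electron — K has the largest IE_2 here.
Valence configurations: Be⁺ [He]2s¹, C⁺ [He]2s²2p¹.
Approximate IE_2 values (kJ/mol): Be 1757, C 2353, K 3052.
Overall IE_2 order: Be < C < K.

K, C, Be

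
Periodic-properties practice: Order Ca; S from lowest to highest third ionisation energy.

Consider each +2 ion: Ca²⁺ is the bare [Ar] core; S²⁺ still has 4 valence electrons.
Breaking into a closed-shell core is much more expensive than removing a leftover valence electron — Ca has the largest IE_3 here.
The numbers (kJ/mol): Ca 4912, S 3357.
Hence IE_3: S < Ca.

S, Ca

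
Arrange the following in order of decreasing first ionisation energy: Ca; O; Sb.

O is in period 2, group 16; Ca is in period 4, group 2; Sb is in period 5, group 15.
IE₁ increases left→right with effective nuclear charge and decreases top→bottom as the valence shell moves farther out.
These span different periods and groups, so the two trends combine.
Sb > Ca: the two effects oppose for this pair; the across-period effect wins (831 vs 590 kJ/mol).
O > Sb: both effects reinforce here, so O is clearly the higher of the two.
For reference (kJ/mol): O 1314, Ca 590, Sb 831.
So from highest to lowest: O > Sb > Ca.

O, Sb, Ca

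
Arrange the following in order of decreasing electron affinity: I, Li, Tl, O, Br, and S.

Br > I > S > O > Li > Tl

Electron affinity generally becomes more exothermic across a period toward the halogens and less exothermic down a group.
Neither a single period nor a single group — weigh both effects.
Li > Tl: the two effects oppose for this pair; the down-group effect wins (60 vs 19 kJ/mol).
O > Li: O lies to the right of Li in period 2, so the across-period effect alone puts O higher.
S > O: this pair runs against the simple trend — see the exception note.
I > S: the two effects oppose for this pair; the across-period effect wins (295 vs 200 kJ/mol).
Br > I: Br sits above I in group 17, so the down-group effect alone puts Br higher.
Note the exception: S has a higher electron affinity than O, contrary to the simple trend — the compact 2p subshell of O repels the added electron more than S's larger 3p does.
Tabulated electron affinity (kJ/mol): Li 60, O 141, S 200, Br 325, I 295, Tl 19.
So from highest to lowest: Br > I > S > O > Li > Tl.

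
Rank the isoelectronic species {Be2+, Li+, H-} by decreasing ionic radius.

H- > Li+ > Be2+

All of these have 2 electrons, so size is governed by nuclear charge alone: the more protons, the stronger the pull on the same electron cloud, and the smaller the ion.
Nuclear charges: Be2+ (Z=4), Li+ (Z=3), H- (Z=1).
Largest to smallest: H- > Li+ > Be2+.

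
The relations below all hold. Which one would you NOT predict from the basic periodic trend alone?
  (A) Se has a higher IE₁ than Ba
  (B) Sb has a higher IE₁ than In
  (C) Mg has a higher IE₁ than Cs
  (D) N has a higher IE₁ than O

(D)

The general trend: IE₁ increases across a period and decreases down a group.
(A) Se (period 4, group 16) vs Ba (period 6, group 2): the stated order agrees with the simple trend.
(B) Sb (period 5, group 15) vs In (period 5, group 13): the stated order agrees with the simple trend.
(C) Mg (period 3, group 2) vs Cs (period 6, group 1): the stated order agrees with the simple trend.
(D) N (period 2, group 15) vs O (period 2, group 16): the stated order contradicts the simple trend.
The exception is (D): pairing an electron in O's 2p⁴ costs repulsion energy, so O ionizes more easily than half-filled N (2p³).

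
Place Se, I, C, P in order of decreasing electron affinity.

I > Se > C > P

C is in period 2, group 14; P is in period 3, group 15; Se is in period 4, group 16; I is in period 5, group 17.
Adding an electron releases more energy for atoms nearer the top right (short of the noble gases).
A diagonal step moves right (one effect) and down (the opposite effect) at once.
C > P: period and group pull opposite ways; the down-group shift dominates (122 vs 72 kJ/mol).
Se > C: the two effects oppose for this pair; the across-period effect wins (195 vs 122 kJ/mol).
I > Se: period and group pull opposite ways; the across-period shift dominates (295 vs 195 kJ/mol).
For reference (kJ/mol): C 122, P 72, Se 195, I 295.
So from highest to lowest: I > Se > C > P.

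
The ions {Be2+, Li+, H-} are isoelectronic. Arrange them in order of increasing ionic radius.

All of these have 2 electrons, so size is governed by nuclear charge alone: the more protons, the stronger the pull on the same electron cloud, and the smaller the ion.
Nuclear charges: Be2+ (Z=4), Li+ (Z=3), H- (Z=1).
Smallest to largest: Be2+ < Li+ < H-.

Be2+ < Li+ < H-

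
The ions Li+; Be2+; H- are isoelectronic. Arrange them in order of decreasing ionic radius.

H- > Li+ > Be2+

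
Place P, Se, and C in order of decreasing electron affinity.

Atoms with high Z_eff and room in the valence shell (especially the halogens) have the most exothermic electron affinities.
These sit on a diagonal, where the across-period and down-group effects partly cancel.
C > P: period and group pull opposite ways; the down-group shift dominates (122 vs 72 kJ/mol).
Se > C: the two effects oppose for this pair; the across-period effect wins (195 vs 122 kJ/mol).
For reference (kJ/mol): C 122, P 72, Se 195.
So from highest to lowest: Se > C > P.

Se > C > P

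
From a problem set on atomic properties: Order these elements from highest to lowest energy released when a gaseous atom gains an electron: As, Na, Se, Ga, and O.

Se > O > As > Na > Ga

O is in period 2, group 16; Na is in period 3, group 1; Ga is in period 4, group 13; As is in period 4, group 15; Se is in period 4, group 16.
Adding an electron releases more energy for atoms nearer the top right (short of the noble gases).
Here both period and group differ, so the two effects have to be weighed against each other.
Na > Ga: the two effects oppose for this pair; the down-group effect wins (53 vs 29 kJ/mol).
As > Na: the two effects oppose for this pair; the across-period effect wins (78 vs 53 kJ/mol).
O > As: relative to As, both the across-period and down-group shifts push O's electron affinity up.
Se > O: this pair runs against the simple trend — see the exception note.
Note the exception: Se has a higher electron affinity than O, contrary to the simple trend — O's compact 2p subshell gives strong electron–electron repulsion on the added electron.
Tabulated electron affinity (kJ/mol): O 141, Na 53, Ga 29, As 78, Se 195.
So from highest to lowest: Se > O > As > Na > Ga.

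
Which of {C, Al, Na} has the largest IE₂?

Na

The second ionization energy removes an electron from the +1 ion. For each element: C⁺ still has 3 valence electrons; Al⁺ still has 2 valence electrons; Na⁺ is the bare [Ne] core.
Breaking into a closed-shell core is much more expensive than removing a leftover valence electron — Na has the largest IE_2 here.
Valence configurations: C⁺ [He]2s²2p¹, Al⁺ [Ne]3s².
Approximate IE_2 values (kJ/mol): C 2353, Al 1817, Na 4562.
Hence IE_2: Al < C < Na.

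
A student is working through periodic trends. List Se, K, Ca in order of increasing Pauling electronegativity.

K, Ca, Se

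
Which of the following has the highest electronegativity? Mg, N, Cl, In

Cl

N is in period 2, group 15; Mg is in period 3, group 2; Cl is in period 3, group 17; In is in period 5, group 13.
Smaller atoms with higher effective nuclear charge are more electronegative.
Neither a single period nor a single group — weigh both effects.
In > Mg: the two effects oppose for this pair; the across-period effect wins (1.78 vs 1.31).
N > In: both effects reinforce here, so N is clearly the higher of the two.
Cl > N: period and group pull opposite ways; the across-period shift dominates (3.16 vs 3.04).
Tabulated electronegativity (Pauling): N 3.04, Mg 1.31, Cl 3.16, In 1.78.
The highest electronegativity among these belongs to Cl.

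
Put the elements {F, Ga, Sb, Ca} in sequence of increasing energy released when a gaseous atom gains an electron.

Adding an electron releases more energy for atoms nearer the top right (short of the noble gases).
These span different periods and groups, so the two trends combine.
Ga > Ca: both are in period 4; the period trend gives Ga the larger value.
Sb > Ga: period and group pull opposite ways; the across-period shift dominates (103 vs 29 kJ/mol).
F > Sb: both effects reinforce here, so F is clearly the higher of the two.
For reference (kJ/mol): F 328, Ca 2, Ga 29, Sb 103.
So from lowest to highest: Ca < Ga < Sb < F.

Ca, Ga, Sb, F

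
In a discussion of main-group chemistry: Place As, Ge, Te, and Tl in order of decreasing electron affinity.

Te > Ge > As > Tl

EA tends to increase across a period and decrease down a group, though the pattern is less regular than for IE or radius.
Neither a single period nor a single group — weigh both effects.
As > Tl: relative to Tl, both the across-period and down-group shifts push As's electron affinity up.
Ge > As: this pair runs against the simple trend — see the exception note.
Te > Ge: period and group pull opposite ways; the across-period shift dominates (190 vs 119 kJ/mol).
Note the exception: Ge has a higher electron affinity than As, contrary to the simple trend — adding an electron to As's half-filled 4p³ is unfavourable, so Ge (4p²) has the more exothermic EA.
Tabulated electron affinity (kJ/mol): Ge 119, As 78, Te 190, Tl 19.
So from highest to lowest: Te > Ge > As > Tl.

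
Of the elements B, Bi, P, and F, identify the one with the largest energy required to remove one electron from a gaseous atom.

F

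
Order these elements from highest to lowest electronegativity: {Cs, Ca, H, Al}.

H, Al, Ca, Cs

H is in period 1, group 1; Al is in period 3, group 13; Ca is in period 4, group 2; Cs is in period 6, group 1.
Electronegativity increases across a period and decreases down a group, tracking effective nuclear charge and atomic size.
Neither a single period nor a single group — weigh both effects.
Ca > Cs: both effects reinforce here, so Ca is clearly the higher of the two.
Al > Ca: both effects reinforce here, so Al is clearly the higher of the two.
H > Al: period and group pull opposite ways; the down-group shift dominates (2.20 vs 1.61).
For reference (Pauling): H 2.20, Al 1.61, Ca 1.00, Cs 0.79.
So from highest to lowest: H > Al > Ca > Cs.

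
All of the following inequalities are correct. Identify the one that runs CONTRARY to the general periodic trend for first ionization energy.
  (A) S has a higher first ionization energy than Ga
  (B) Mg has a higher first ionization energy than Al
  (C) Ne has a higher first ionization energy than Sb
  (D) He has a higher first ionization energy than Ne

(B)

The general trend: first ionization energy increases across a period and decreases down a group.
(A) S (period 3, group 16) vs Ga (period 4, group 13): the stated order agrees with the simple trend.
(B) Mg (period 3, group 2) vs Al (period 3, group 13): the stated order contradicts the simple trend.
(C) Ne (period 2, group 18) vs Sb (period 5, group 15): the stated order agrees with the simple trend.
(D) He (period 1, group 18) vs Ne (period 2, group 18): the stated order agrees with the simple trend.
The exception is (B): Al's single 3p electron is easier to remove than one from Mg's filled 3s².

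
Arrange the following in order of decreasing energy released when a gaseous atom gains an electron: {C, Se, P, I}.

C is in period 2, group 14; P is in period 3, group 15; Se is in period 4, group 16; I is in period 5, group 17.
EA tends to increase across a period and decrease down a group, though the pattern is less regular than for IE or radius.
These sit on a diagonal, where the across-period and down-group effects partly cancel.
C > P: period and group pull opposite ways; the down-group shift dominates (122 vs 72 kJ/mol).
Se > C: period and group pull opposite ways; the across-period shift dominates (195 vs 122 kJ/mol).
I > Se: period and group pull opposite ways; the across-period shift dominates (295 vs 195 kJ/mol).
For reference (kJ/mol): C 122, P 72, Se 195, I 295.
So from highest to lowest: I > Se > C > P.

I > Se > C > P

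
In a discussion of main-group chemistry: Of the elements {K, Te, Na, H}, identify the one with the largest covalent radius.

K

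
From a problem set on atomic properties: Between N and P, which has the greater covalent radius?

P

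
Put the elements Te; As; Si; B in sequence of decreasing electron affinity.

Adding an electron releases more energy for atoms nearer the top right (short of the noble gases).
A diagonal step moves right (one effect) and down (the opposite effect) at once.
As > B: period and group pull opposite ways; the across-period shift dominates (78 vs 27 kJ/mol).
Si > As: period and group pull opposite ways; the down-group shift dominates (134 vs 78 kJ/mol).
Te > Si: period and group pull opposite ways; the across-period shift dominates (190 vs 134 kJ/mol).
Approximate values (kJ/mol): B 27, Si 134, As 78, Te 190.
So from highest to lowest: Te > Si > As > B.

Te > Si > As > B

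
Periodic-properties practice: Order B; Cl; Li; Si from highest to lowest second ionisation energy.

Consider each +1 ion: B⁺ still has 2 valence electrons; Cl⁺ still has 6 valence electrons; Li⁺ is the bare [He] core; Si⁺ still has 3 valence electrons.
Pulling an electron out of a noble-gas core costs far more than removing a remaining valence electron, so Li sits at the high end of IE_2.
Valence configurations: B⁺ [He]2s², Cl⁺ [Ne]3s²3p⁴, Si⁺ [Ne]3s²3p¹.
Approximate IE_2 values (kJ/mol): B 2427, Cl 2298, Li 7298, Si 1577.
So the second ionization energies run Si < Cl < B < Li.

Li, B, Cl, Si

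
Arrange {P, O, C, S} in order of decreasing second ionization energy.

Consider each +1 ion: P⁺ still has 4 valence electrons; O⁺ still has 5 valence electrons; C⁺ still has 3 valence electrons; S⁺ still has 5 valence electrons.
All are still removing valence electrons, so compare the +1 ions as you would atoms: IE_2 generally rises across a period (higher Z_eff) and falls down a group (larger shell), subject to the usual subshell exceptions.
Valence configurations: P⁺ [Ne]3s²3p², O⁺ [He]2s²2p³, C⁺ [He]2s²2p¹, S⁺ [Ne]3s²3p³.
Approximate IE_2 values (kJ/mol): P 1907, O 3388, C 2353, S 2252.
Putting it together, IE_2: P < S < C < O.

O > C > S > P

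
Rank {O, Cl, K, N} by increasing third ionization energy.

Consider each +2 ion: O²⁺ still has 4 valence electrons; Cl²⁺ still has 5 valence electrons; K²⁺ is already 1 electron into the core; N²⁺ still has 3 valence electrons.
Usually core removal costs more than valence removal, but here the competition is close: a tightly held n=2 valence electron can cost more to remove than an n=3 core electron, so the actual values have to decide it.
Valence configurations: O²⁺ [He]2s²2p², Cl²⁺ [Ne]3s²3p³, N²⁺ [He]2s²2p¹.
The numbers (kJ/mol): O 5300, Cl 3822, K 4420, N 4578.
Hence IE_3: Cl < K < N < O.

Cl < K < N < O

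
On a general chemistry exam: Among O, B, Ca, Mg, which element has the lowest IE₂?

Ca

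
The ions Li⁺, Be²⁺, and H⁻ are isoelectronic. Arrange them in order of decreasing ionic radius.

H⁻ > Li⁺ > Be²⁺

All of these have 2 electrons, so size is governed by nuclear charge alone: the more protons, the stronger the pull on the same electron cloud, and the smaller the ion.
Nuclear charges: Be²⁺ (Z=4), Li⁺ (Z=3), H⁻ (Z=1).
Largest to smallest: H⁻ > Li⁺ > Be²⁺.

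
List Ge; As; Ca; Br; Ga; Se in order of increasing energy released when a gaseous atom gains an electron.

Ca < Ga < As < Ge < Se < Br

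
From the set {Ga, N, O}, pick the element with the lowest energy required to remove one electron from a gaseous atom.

Ga

N is in period 2, group 15; O is in period 2, group 16; Ga is in period 4, group 13.
IE₁ increases left→right with effective nuclear charge and decreases top→bottom as the valence shell moves farther out.
Neither a single period nor a single group — weigh both effects.
O > Ga: relative to Ga, both the across-period and down-group shifts push O's first ionization energy up.
N > O: this pair runs against the simple trend — see the exception note.
Note the exception: N has a higher first ionization energy than O, contrary to the simple trend — pairing an electron in O's 2p⁴ costs repulsion energy, so O ionizes more easily than half-filled N (2p³).
Approximate values (kJ/mol): N 1402, O 1314, Ga 579.
The lowest energy required to remove one electron from a gaseous atom among these belongs to Ga.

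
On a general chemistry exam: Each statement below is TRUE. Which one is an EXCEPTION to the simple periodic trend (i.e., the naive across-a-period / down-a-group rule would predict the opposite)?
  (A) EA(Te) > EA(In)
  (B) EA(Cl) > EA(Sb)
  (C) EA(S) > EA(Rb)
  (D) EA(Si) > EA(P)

(D)

The general trend: electron affinity increases across a period and decreases down a group.
(A) Te (period 5, group 16) vs In (period 5, group 13): the stated order agrees with the simple trend.
(B) Cl (period 3, group 17) vs Sb (period 5, group 15): the stated order agrees with the simple trend.
(C) S (period 3, group 16) vs Rb (period 5, group 1): the stated order agrees with the simple trend.
(D) Si (period 3, group 14) vs P (period 3, group 15): the stated order contradicts the simple trend.
The exception is (D): adding an electron to P's half-filled 3p³ is unfavourable, so Si (3p²) has the more exothermic EA.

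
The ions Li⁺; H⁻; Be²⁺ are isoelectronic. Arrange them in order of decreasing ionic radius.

All of these have 2 electrons, so size is governed by nuclear charge alone: the more protons, the stronger the pull on the same electron cloud, and the smaller the ion.
Nuclear charges: Be²⁺ (Z=4), Li⁺ (Z=3), H⁻ (Z=1).
Largest to smallest: H⁻ > Li⁺ > Be²⁺.

H⁻ > Li⁺ > Be²⁺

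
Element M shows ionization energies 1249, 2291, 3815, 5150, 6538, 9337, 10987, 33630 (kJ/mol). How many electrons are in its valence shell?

7

Look for the largest jump between consecutive ionization energies: IE8/IE7 ≈ 3.1, far larger than any earlier ratio.
That jump marks the point where a core electron is being removed. So the atom has 7 valence electrons.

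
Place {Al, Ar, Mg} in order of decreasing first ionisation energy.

Ar > Mg > Al

IE₁ increases left→right with effective nuclear charge and decreases top→bottom as the valence shell moves farther out.
All lie in period 3; the across-period trend (first ionization energy increases left to right) applies, with the exception below.
Note the exception: Mg has a higher first ionization energy than Al, contrary to the simple trend — Al's single 3p electron is easier to remove than one from Mg's filled 3s².
Tabulated first ionization energy (kJ/mol): Mg 738, Al 578, Ar 1521.
So from highest to lowest: Ar > Mg > Al.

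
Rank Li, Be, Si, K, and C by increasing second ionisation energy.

The second ionization energy removes an electron from the +1 ion. For each element: Li⁺ is the bare [He] core; Be⁺ still has 1 valence electron; Si⁺ still has 3 valence electrons; K⁺ is the bare [Ar] core; C⁺ still has 3 valence electrons.
Pulling an electron out of a noble-gas core costs far more than removing a remaining valence electron, so K and Li sit at the high end of IE_2.
Valence configurations: Be⁺ [He]2s¹, Si⁺ [Ne]3s²3p¹, C⁺ [He]2s²2p¹.
Tabulated IE_2 (kJ/mol): Li 7298, Be 1757, Si 1577, K 3052, C 2353.
Overall IE_2 order: Si < Be < C < K < Li.

Si < Be < C < K < Li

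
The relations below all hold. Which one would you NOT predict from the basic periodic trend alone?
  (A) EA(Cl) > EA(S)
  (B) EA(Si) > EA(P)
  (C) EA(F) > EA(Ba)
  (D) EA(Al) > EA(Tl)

(B)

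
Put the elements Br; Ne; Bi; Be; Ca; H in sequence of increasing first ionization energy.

Ca, Bi, Be, Br, H, Ne

IE₁ increases left→right with effective nuclear charge and decreases top→bottom as the valence shell moves farther out.
Neither a single period nor a single group — weigh both effects.
Bi > Ca: the two effects oppose for this pair; the across-period effect wins (703 vs 590 kJ/mol).
Be > Bi: the two effects oppose for this pair; the down-group effect wins (900 vs 703 kJ/mol).
Br > Be: the two effects oppose for this pair; the across-period effect wins (1140 vs 900 kJ/mol).
H > Br: period and group pull opposite ways; the down-group shift dominates (1312 vs 1140 kJ/mol).
Ne > H: period and group pull opposite ways; the across-period shift dominates (2081 vs 1312 kJ/mol).
Approximate values (kJ/mol): H 1312, Be 900, Ne 2081, Ca 590, Br 1140, Bi 703.
So from lowest to highest: Ca < Bi < Be < Br < H < Ne.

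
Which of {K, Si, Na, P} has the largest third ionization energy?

The third ionization energy removes an electron from the +2 ion. For each element: K²⁺ is already 1 electron into the core; Si²⁺ still has 2 valence electrons; Na²⁺ is already 1 electron into the core; P²⁺ still has 3 valence electrons.
Pulling an electron out of a noble-gas core costs far more than removing a remaining valence electron, so K and Na sit at the high end of IE_3.
Valence configurations: Si²⁺ [Ne]3s², P²⁺ [Ne]3s²3p¹.
P²⁺ loses a lone 3p electron whereas Si²⁺ must break into a filled 3s² pair, so IE_3(Si) > IE_3(P) even though P has the higher nuclear charge.
Tabulated IE_3 (kJ/mol): K 4420, Si 3232, Na 6910, P 2914.
Overall IE_3 order: P < Si < K < Na.

Na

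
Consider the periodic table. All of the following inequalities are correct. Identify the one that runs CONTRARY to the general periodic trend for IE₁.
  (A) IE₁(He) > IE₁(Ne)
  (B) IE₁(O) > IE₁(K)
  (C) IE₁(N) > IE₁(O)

(C)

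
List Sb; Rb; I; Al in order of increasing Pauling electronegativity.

Al is in period 3, group 13; Rb is in period 5, group 1; Sb is in period 5, group 15; I is in period 5, group 17.
Electronegativity increases across a period and decreases down a group, tracking effective nuclear charge and atomic size.
Here both period and group differ, so the two effects have to be weighed against each other.
Al > Rb: relative to Rb, both the across-period and down-group shifts push Al's electronegativity up.
Sb > Al: the two effects oppose for this pair; the across-period effect wins (2.05 vs 1.61).
I > Sb: both are in period 5; the period trend gives I the larger value.
Tabulated electronegativity (Pauling): Al 1.61, Rb 0.82, Sb 2.05, I 2.66.
So from lowest to highest: Rb < Al < Sb < I.

Rb, Al, Sb, I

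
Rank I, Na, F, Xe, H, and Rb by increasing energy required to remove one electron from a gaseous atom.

Across a period the outer electron is held more tightly (higher IE₁); down a group it sits in a higher shell, more shielded, and comes off more easily.
These span different periods and groups, so the two trends combine.
Na > Rb: they share group 1; the group trend gives Na the larger value.
I > Na: the two effects oppose for this pair; the across-period effect wins (1008 vs 496 kJ/mol).
Xe > I: Xe lies to the right of I in period 5, so the across-period effect alone puts Xe higher.
H > Xe: period and group pull opposite ways; the down-group shift dominates (1312 vs 1170 kJ/mol).
F > H: the two effects oppose for this pair; the across-period effect wins (1681 vs 1312 kJ/mol).
For reference (kJ/mol): H 1312, F 1681, Na 496, Rb 403, I 1008, Xe 1170.
So from lowest to highest: Rb < Na < I < Xe < H < F.

Rb, Na, I, Xe, H, F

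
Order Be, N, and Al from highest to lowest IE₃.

Be, N, Al

IE_3 is the cost of taking one more electron from the +2 cation: Be²⁺ is the bare [He] core; N²⁺ still has 3 valence electrons; Al²⁺ still has 1 valence electron.
Core electrons are held far more tightly than valence electrons, so Be tops the IE_3 order.
Valence configurations: N²⁺ [He]2s²2p¹, Al²⁺ [Ne]3s¹.
Tabulated IE_3 (kJ/mol): Be 14849, N 4578, Al 2745.
So the third ionization energies run Al < N < Be.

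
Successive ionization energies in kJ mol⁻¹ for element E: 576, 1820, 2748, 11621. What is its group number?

Group 13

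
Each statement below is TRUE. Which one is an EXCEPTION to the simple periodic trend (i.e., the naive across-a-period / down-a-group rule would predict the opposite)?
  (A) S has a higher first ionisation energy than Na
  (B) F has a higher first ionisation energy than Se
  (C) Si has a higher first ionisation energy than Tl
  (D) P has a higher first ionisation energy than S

(D)

The general trend: first ionisation energy increases across a period and decreases down a group.
(A) S (period 3, group 16) vs Na (period 3, group 1): the stated order agrees with the simple trend.
(B) F (period 2, group 17) vs Se (period 4, group 16): the stated order agrees with the simple trend.
(C) Si (period 3, group 14) vs Tl (period 6, group 13): the stated order agrees with the simple trend.
(D) P (period 3, group 15) vs S (period 3, group 16): the stated order contradicts the simple trend.
The exception is (D): S (3p⁴) ionizes more easily than half-filled P (3p³) because the paired 3p electron in S is pushed out by e⁻–e⁻ repulsion.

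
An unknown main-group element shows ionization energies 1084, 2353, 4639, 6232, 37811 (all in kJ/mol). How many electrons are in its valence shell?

Look for the largest jump between consecutive ionization energies: IE5/IE4 ≈ 6.1, far larger than any earlier ratio.
That jump marks the point where a core electron is being removed. So the atom has 4 valence electrons.

4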